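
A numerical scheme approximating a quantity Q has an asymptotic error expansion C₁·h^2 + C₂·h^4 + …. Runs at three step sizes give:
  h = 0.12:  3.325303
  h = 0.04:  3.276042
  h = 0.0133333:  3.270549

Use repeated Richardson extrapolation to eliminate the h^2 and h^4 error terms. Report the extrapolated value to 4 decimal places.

3.2699

First eliminate the h^2 term (factor 3^2 = 9):
  B₁ = (9·3.276042 − 3.325303)/8 = 3.269884
  B₂ = (9·3.270549 − 3.276042)/8 = 3.269862
Then eliminate the h^4 term (factor 3^4 = 81):
  (81·3.269862 − 3.269884)/80 = 3.269862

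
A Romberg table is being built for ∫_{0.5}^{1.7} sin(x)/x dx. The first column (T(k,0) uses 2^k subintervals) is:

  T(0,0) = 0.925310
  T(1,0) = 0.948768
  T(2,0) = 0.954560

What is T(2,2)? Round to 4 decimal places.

0.9565

Richardson extrapolation on the trapezoidal column (denominator 4−1=3):
T(1,1) = (4·0.948768 − 0.925310) / 3 = 0.956587
T(2,1) = (4·0.954560 − 0.948768) / 3 = 0.956491
T(2,2) = (16·0.956491 − 0.956587) / 15 = 0.956485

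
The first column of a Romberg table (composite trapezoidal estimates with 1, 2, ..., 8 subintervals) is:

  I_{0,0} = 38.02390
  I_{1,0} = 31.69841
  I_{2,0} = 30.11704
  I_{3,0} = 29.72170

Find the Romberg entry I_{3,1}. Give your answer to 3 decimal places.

29.590

Richardson extrapolation on the trapezoidal column (denominator 4−1=3):
I_{3,1} = (4·29.72170 − 30.11704) / 3 = 29.58992
(Column j=1 coincides with Simpson's rule on the same nodes.)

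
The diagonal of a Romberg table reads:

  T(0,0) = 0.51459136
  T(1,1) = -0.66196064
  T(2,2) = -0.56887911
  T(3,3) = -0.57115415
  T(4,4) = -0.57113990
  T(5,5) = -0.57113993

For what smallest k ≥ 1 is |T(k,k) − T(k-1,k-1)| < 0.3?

|T(1,1) − T(0,0)| = 1.17655200 ≥ 0.3
|T(2,2) − T(1,1)| = 0.09308153 < 0.3

k = 2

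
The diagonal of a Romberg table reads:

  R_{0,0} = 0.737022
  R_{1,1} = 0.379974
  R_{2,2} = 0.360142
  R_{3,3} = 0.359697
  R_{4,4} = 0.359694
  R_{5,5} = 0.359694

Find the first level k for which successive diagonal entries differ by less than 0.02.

k = 2

|R_{1,1} − R_{0,0}| = 0.357048 ≥ 0.02
|R_{2,2} − R_{1,1}| = 0.019832 < 0.02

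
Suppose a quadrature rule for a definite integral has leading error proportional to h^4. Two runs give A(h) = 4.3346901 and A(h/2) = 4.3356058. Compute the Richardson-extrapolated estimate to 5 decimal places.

4.33567

Extrapolated value = (16·A(h/2) − A(h)) / (16 − 1)
= (16·4.3356058 − 4.3346901) / 15
= 65.0350027 / 15 = 4.3356668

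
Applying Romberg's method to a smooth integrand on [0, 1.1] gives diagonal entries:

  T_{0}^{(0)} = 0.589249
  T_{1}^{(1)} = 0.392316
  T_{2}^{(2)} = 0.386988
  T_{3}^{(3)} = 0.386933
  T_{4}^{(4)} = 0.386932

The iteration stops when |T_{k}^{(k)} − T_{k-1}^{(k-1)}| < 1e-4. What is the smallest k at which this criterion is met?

k = 3

|T_{1}^{(1)} − T_{0}^{(0)}| = 0.196933 ≥ 1e-4
|T_{2}^{(2)} − T_{1}^{(1)}| = 0.005328 ≥ 1e-4
|T_{3}^{(3)} − T_{2}^{(2)}| = 0.000055 < 1e-4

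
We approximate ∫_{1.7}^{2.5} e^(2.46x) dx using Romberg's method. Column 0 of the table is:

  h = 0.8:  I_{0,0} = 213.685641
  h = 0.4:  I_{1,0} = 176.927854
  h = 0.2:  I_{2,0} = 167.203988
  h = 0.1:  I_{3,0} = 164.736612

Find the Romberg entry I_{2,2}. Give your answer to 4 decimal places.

Richardson extrapolation on the trapezoidal column (denominator 4−1=3):
I_{1,1} = (4·176.927854 − 213.685641) / 3 = 164.675258
I_{2,1} = (4·167.203988 − 176.927854) / 3 = 163.962699
I_{2,2} = 163.962699 + (163.962699 − 164.675258)/15 = 163.915195

163.9152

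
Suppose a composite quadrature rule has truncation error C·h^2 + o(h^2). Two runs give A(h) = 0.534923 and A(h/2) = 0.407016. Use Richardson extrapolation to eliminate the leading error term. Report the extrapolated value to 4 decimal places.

Extrapolated value = (4·A(h/2) − A(h)) / (4 − 1)
= (4·0.407016 − 0.534923) / 3
= 1.093141 / 3 = 0.364380

0.3644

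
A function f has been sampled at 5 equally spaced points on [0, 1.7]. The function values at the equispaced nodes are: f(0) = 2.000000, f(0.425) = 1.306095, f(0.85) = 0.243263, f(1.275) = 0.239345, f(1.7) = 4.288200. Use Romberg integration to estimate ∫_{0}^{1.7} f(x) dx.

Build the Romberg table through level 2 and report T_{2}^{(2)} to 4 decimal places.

1.8207

T_{0}^{(0)} (trapezoid, 1 panel, h=1.7000): 5.344970
T_{1}^{(0)} (trapezoid, 2 panels, h=0.8500): 2.879259
T_{2}^{(0)} (trapezoid, 4 panels, h=0.4250): 2.096441
T_{1}^{(1)} = 2.879259 + (2.879259 − 5.344970)/3 = 2.057355
T_{2}^{(1)} = 2.096441 + (2.096441 − 2.879259)/3 = 1.835502
T_{2}^{(2)} = 1.835502 + (1.835502 − 2.057355)/15 = 1.820712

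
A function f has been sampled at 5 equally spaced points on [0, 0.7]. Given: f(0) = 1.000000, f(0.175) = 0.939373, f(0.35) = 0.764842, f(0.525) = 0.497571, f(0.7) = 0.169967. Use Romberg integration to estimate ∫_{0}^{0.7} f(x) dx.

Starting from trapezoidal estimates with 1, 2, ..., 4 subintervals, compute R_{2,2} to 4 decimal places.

R_{0,0} (trapezoid, 1 panel, h=0.7000): 0.409488
R_{1,0} (trapezoid, 2 panels, h=0.3500): 0.472439
R_{2,0} (trapezoid, 4 panels, h=0.1750): 0.487685
R_{1,1} = 0.472439 + (0.472439 − 0.409488)/3 = 0.493423
R_{2,1} = 0.487685 + (0.487685 − 0.472439)/3 = 0.492767
R_{2,2} = 0.492767 + (0.492767 − 0.493423)/15 = 0.492723

0.4927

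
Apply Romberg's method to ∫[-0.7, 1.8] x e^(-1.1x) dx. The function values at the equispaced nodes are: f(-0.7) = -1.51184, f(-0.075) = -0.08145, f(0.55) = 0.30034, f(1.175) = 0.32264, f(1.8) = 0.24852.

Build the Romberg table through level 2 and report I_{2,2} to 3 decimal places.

I_{0,0} (trapezoid, 1 panel, h=2.5000): -1.57915
I_{1,0} (trapezoid, 2 panels, h=1.2500): -0.41415
I_{2,0} (trapezoid, 4 panels, h=0.6250): -0.05633
I_{1,1} = -0.41415 + (-0.41415 − (-1.57915))/3 = -0.02582
I_{2,1} = -0.05633 + (-0.05633 − (-0.41415))/3 = 0.06294
I_{2,2} = 0.06294 + (0.06294 − (-0.02582))/15 = 0.06886

0.069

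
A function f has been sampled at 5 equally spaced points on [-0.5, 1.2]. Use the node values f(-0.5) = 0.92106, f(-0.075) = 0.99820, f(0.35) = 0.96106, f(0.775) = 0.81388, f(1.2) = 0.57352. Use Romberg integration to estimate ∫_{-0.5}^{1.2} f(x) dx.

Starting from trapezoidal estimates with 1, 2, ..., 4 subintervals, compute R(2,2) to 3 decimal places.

R(0,0) (trapezoid, 1 panel, h=1.7000): 1.27039
R(1,0) (trapezoid, 2 panels, h=0.8500): 1.45210
R(2,0) (trapezoid, 4 panels, h=0.4250): 1.49618
R(1,1) = 1.45210 + (1.45210 − 1.27039)/3 = 1.51267
R(2,1) = 1.49618 + (1.49618 − 1.45210)/3 = 1.51087
R(2,2) = 1.51087 + (1.51087 − 1.51267)/15 = 1.51075

1.511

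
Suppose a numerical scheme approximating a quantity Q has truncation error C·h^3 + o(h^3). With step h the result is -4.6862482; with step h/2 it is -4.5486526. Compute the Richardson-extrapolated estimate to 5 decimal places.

The leading error scales as h^3; refining by a factor of 2 reduces it by 2^3 = 8.
Extrapolated value = (8·A(h/2) − A(h)) / (8 − 1)
= (8·(-4.5486526) − (-4.6862482)) / 7
= -31.7029726 / 7 = -4.5289961

-4.52900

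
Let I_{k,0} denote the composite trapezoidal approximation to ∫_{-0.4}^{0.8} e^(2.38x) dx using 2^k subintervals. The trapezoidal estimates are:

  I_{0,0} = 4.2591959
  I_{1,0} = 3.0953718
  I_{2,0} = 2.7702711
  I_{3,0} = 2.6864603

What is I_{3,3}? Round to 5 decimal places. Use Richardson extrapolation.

I_{1,1} = (4·3.0953718 − 4.2591959) / 3 = 2.7074304
I_{2,1} = 2.7702711 + (2.7702711 − 3.0953718)/3 = 2.6619042
I_{3,1} = (4·2.6864603 − 2.7702711) / 3 = 2.6585234
I_{2,2} = 2.6619042 + (2.6619042 − 2.7074304)/15 = 2.6588691
I_{3,2} = 2.6585234 + (2.6585234 − 2.6619042)/15 = 2.6582980
I_{3,3} = (64·2.6582980 − 2.6588691) / 63 = 2.6582889
(Column j=1 coincides with Simpson's rule on the same nodes.)

2.65829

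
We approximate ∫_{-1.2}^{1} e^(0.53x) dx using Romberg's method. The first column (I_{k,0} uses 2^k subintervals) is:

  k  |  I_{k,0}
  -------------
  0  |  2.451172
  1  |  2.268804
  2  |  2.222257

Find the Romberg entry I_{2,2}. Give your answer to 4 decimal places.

I_{1,1} = 2.268804 + (2.268804 − 2.451172)/3 = 2.208015
I_{2,1} = (4·2.222257 − 2.268804) / 3 = 2.206741
I_{2,2} = (16·2.206741 − 2.208015) / 15 = 2.206656

2.2067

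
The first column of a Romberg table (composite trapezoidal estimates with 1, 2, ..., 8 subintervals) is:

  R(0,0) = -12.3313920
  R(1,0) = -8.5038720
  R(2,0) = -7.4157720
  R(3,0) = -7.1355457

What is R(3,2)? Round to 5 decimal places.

-7.04141

Richardson extrapolation on the trapezoidal column (denominator 4−1=3):
R(2,1) = -7.4157720 + (-7.4157720 − (-8.5038720))/3 = -7.0530720
R(3,1) = (4·(-7.1355457) − (-7.4157720)) / 3 = -7.0421369
R(3,2) = -7.0421369 + (-7.0421369 − (-7.0530720))/15 = -7.0414079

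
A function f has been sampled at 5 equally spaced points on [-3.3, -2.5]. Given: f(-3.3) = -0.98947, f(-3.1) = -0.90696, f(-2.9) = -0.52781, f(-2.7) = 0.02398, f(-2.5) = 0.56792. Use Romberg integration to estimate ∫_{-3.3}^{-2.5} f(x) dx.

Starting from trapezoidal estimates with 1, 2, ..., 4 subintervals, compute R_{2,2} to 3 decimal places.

R_{0,0} (trapezoid, 1 panel, h=0.8000): -0.16862
R_{1,0} (trapezoid, 2 panels, h=0.4000): -0.29543
R_{2,0} (trapezoid, 4 panels, h=0.2000): -0.32431
R_{1,1} = -0.29543 + (-0.29543 − (-0.16862))/3 = -0.33770
R_{2,1} = -0.32431 + (-0.32431 − (-0.29543))/3 = -0.33394
R_{2,2} = -0.33394 + (-0.33394 − (-0.33770))/15 = -0.33369

-0.334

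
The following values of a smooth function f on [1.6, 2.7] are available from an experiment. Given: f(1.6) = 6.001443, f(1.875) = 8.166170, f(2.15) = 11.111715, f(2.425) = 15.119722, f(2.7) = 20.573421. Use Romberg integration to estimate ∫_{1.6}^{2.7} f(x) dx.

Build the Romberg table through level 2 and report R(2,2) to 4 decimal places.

13.0107

R(0,0) (trapezoid, 1 panel, h=1.1000): 14.616175
R(1,0) (trapezoid, 2 panels, h=0.5500): 13.419531
R(2,0) (trapezoid, 4 panels, h=0.2750): 13.113386
R(1,1) = 13.419531 + (13.419531 − 14.616175)/3 = 13.020650
R(2,1) = 13.113386 + (13.113386 − 13.419531)/3 = 13.011338
R(2,2) = 13.011338 + (13.011338 − 13.020650)/15 = 13.010717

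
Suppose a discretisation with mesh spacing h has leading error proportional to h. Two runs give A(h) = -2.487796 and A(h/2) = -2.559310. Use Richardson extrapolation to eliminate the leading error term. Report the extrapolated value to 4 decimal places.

-2.6308

The leading error scales as h; refining by a factor of 2 reduces it by 2^1 = 2.
Extrapolated value = (2·A(h/2) − A(h)) / (2 − 1)
= (2·(-2.559310) − (-2.487796)) / 1
= -2.630824 / 1 = -2.630824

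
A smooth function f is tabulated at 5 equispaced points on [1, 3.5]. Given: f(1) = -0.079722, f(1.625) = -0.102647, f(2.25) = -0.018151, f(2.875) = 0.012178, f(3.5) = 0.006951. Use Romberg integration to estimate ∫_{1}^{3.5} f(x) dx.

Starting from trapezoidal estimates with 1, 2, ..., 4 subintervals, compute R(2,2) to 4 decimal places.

-0.1006

R(0,0) (trapezoid, 1 panel, h=2.5000): -0.090964
R(1,0) (trapezoid, 2 panels, h=1.2500): -0.068171
R(2,0) (trapezoid, 4 panels, h=0.6250): -0.090628
R(1,1) = -0.068171 + (-0.068171 − (-0.090964))/3 = -0.060573
R(2,1) = -0.090628 + (-0.090628 − (-0.068171))/3 = -0.098114
R(2,2) = -0.098114 + (-0.098114 − (-0.060573))/15 = -0.100617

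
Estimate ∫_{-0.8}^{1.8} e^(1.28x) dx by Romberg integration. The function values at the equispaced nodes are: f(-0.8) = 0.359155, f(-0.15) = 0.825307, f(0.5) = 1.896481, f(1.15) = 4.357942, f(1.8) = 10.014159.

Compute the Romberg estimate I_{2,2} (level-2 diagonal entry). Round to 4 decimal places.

7.5468

I_{0,0} (trapezoid, 1 panel, h=2.6000): 13.485308
I_{1,0} (trapezoid, 2 panels, h=1.3000): 9.208079
I_{2,0} (trapezoid, 4 panels, h=0.6500): 7.973152
I_{1,1} = 9.208079 + (9.208079 − 13.485308)/3 = 7.782336
I_{2,1} = 7.973152 + (7.973152 − 9.208079)/3 = 7.561510
I_{2,2} = 7.561510 + (7.561510 − 7.782336)/15 = 7.546788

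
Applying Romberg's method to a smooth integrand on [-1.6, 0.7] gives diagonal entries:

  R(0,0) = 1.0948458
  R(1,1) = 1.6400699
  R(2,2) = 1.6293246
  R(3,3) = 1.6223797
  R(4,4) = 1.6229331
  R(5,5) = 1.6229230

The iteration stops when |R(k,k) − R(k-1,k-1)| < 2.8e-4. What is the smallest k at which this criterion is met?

|R(1,1) − R(0,0)| = 0.5452241 ≥ 2.8e-4
|R(2,2) − R(1,1)| = 0.0107453 ≥ 2.8e-4
|R(3,3) − R(2,2)| = 0.0069449 ≥ 2.8e-4
|R(4,4) − R(3,3)| = 0.0005534 ≥ 2.8e-4
|R(5,5) − R(4,4)| = 0.0000101 < 2.8e-4

k = 5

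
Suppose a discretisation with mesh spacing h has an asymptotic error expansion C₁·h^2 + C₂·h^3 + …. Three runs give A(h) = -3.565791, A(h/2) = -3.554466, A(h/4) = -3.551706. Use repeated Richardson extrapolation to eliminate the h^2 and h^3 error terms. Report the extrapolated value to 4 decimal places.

First eliminate the h^2 term (factor 2^2 = 4):
  B₁ = (4·(-3.554466) − (-3.565791))/3 = -3.550691
  B₂ = (4·(-3.551706) − (-3.554466))/3 = -3.550786
Then eliminate the h^3 term (factor 2^3 = 8):
  (8·(-3.550786) − (-3.550691))/7 = -3.550800

-3.5508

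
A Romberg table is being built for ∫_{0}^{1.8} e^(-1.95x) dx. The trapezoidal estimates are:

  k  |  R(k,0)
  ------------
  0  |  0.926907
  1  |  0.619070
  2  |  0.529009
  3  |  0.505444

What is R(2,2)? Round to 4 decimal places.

Richardson extrapolation on the trapezoidal column (denominator 4−1=3):
R(1,1) = 0.619070 + (0.619070 − 0.926907)/3 = 0.516458
R(2,1) = (4·0.529009 − 0.619070) / 3 = 0.498989
R(2,2) = 0.498989 + (0.498989 − 0.516458)/15 = 0.497824

0.4978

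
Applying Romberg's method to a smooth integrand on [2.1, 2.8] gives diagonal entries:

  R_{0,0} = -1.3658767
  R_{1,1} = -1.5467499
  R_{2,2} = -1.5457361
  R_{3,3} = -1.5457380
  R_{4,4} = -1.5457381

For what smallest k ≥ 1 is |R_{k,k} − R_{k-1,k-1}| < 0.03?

k = 2

|R_{1,1} − R_{0,0}| = 0.1808732 ≥ 0.03
|R_{2,2} − R_{1,1}| = 0.0010138 < 0.03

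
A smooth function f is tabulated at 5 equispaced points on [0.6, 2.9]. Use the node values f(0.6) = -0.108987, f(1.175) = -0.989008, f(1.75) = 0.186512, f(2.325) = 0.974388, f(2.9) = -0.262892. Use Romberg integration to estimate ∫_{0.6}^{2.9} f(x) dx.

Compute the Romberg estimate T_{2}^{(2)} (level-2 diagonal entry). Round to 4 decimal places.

-0.0213

T_{0}^{(0)} (trapezoid, 1 panel, h=2.3000): -0.427661
T_{1}^{(0)} (trapezoid, 2 panels, h=1.1500): 0.000658
T_{2}^{(0)} (trapezoid, 4 panels, h=0.5750): -0.008077
T_{1}^{(1)} = 0.000658 + (0.000658 − (-0.427661))/3 = 0.143431
T_{2}^{(1)} = -0.008077 + (-0.008077 − 0.000658)/3 = -0.010989
T_{2}^{(2)} = -0.010989 + (-0.010989 − 0.143431)/15 = -0.021284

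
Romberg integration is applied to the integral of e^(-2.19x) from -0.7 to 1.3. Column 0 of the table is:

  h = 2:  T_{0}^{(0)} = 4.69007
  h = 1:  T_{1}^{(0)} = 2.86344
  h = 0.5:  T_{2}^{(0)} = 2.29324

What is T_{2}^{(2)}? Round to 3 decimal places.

2.093

Richardson extrapolation on the trapezoidal column (denominator 4−1=3):
T_{1}^{(1)} = (4·2.86344 − 4.69007) / 3 = 2.25456
T_{2}^{(1)} = 2.29324 + (2.29324 − 2.86344)/3 = 2.10317
T_{2}^{(2)} = 2.10317 + (2.10317 − 2.25456)/15 = 2.09308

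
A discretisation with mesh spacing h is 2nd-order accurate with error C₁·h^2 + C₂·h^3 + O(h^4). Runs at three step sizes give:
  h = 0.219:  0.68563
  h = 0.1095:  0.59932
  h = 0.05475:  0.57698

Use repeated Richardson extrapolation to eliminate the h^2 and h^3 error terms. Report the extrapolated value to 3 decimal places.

0.569

First eliminate the h^2 term (factor 2^2 = 4):
  B₁ = (4·0.59932 − 0.68563)/3 = 0.57055
  B₂ = (4·0.57698 − 0.59932)/3 = 0.56953
Then eliminate the h^3 term (factor 2^3 = 8):
  (8·0.56953 − 0.57055)/7 = 0.56938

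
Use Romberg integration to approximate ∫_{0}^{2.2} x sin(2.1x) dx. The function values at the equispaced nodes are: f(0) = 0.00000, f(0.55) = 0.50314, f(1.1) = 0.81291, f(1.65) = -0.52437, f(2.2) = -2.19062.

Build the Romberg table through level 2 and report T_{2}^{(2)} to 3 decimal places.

-0.153

T_{0}^{(0)} (trapezoid, 1 panel, h=2.2000): -2.40968
T_{1}^{(0)} (trapezoid, 2 panels, h=1.1000): -0.31064
T_{2}^{(0)} (trapezoid, 4 panels, h=0.5500): -0.16700
T_{1}^{(1)} = -0.31064 + (-0.31064 − (-2.40968))/3 = 0.38904
T_{2}^{(1)} = -0.16700 + (-0.16700 − (-0.31064))/3 = -0.11912
T_{2}^{(2)} = -0.11912 + (-0.11912 − 0.38904)/15 = -0.15300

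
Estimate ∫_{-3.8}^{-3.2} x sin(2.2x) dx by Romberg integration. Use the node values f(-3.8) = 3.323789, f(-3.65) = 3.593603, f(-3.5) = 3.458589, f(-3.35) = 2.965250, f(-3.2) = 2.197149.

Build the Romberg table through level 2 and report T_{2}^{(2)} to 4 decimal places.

T_{0}^{(0)} (trapezoid, 1 panel, h=0.6000): 1.656281
T_{1}^{(0)} (trapezoid, 2 panels, h=0.3000): 1.865717
T_{2}^{(0)} (trapezoid, 4 panels, h=0.1500): 1.916687
T_{1}^{(1)} = 1.865717 + (1.865717 − 1.656281)/3 = 1.935529
T_{2}^{(1)} = 1.916687 + (1.916687 − 1.865717)/3 = 1.933677
T_{2}^{(2)} = 1.933677 + (1.933677 − 1.935529)/15 = 1.933554

1.9336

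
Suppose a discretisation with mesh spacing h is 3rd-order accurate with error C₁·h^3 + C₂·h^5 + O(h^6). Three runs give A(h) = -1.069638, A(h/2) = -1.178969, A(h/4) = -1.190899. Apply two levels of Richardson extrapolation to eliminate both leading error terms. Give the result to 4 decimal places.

First eliminate the h^3 term (factor 2^3 = 8):
  B₁ = (8·(-1.178969) − (-1.069638))/7 = -1.194588
  B₂ = (8·(-1.190899) − (-1.178969))/7 = -1.192603
Then eliminate the h^5 term (factor 2^5 = 32):
  (32·(-1.192603) − (-1.194588))/31 = -1.192539

-1.1925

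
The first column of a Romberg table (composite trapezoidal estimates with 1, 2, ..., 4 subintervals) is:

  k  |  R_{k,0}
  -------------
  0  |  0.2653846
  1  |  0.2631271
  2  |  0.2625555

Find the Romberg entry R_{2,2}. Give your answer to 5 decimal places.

R_{1,1} = 0.2631271 + (0.2631271 − 0.2653846)/3 = 0.2623746
R_{2,1} = 0.2625555 + (0.2625555 − 0.2631271)/3 = 0.2623650
R_{2,2} = (16·0.2623650 − 0.2623746) / 15 = 0.2623644

0.26236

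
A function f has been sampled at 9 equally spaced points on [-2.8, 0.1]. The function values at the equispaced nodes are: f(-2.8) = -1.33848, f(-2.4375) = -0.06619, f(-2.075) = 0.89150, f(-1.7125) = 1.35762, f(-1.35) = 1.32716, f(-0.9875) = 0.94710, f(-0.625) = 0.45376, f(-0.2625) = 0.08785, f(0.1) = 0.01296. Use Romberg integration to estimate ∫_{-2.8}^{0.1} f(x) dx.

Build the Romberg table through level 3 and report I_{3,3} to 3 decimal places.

I_{0,0} (trapezoid, 1 panel, h=2.9000): -1.92200
I_{1,0} (trapezoid, 2 panels, h=1.4500): 0.96338
I_{2,0} (trapezoid, 4 panels, h=0.7250): 1.45700
I_{3,0} (trapezoid, 8 panels, h=0.3625): 1.57181
I_{1,1} = 0.96338 + (0.96338 − (-1.92200))/3 = 1.92517
I_{2,1} = 1.45700 + (1.45700 − 0.96338)/3 = 1.62154
I_{3,1} = 1.57181 + (1.57181 − 1.45700)/3 = 1.61008
I_{2,2} = 1.62154 + (1.62154 − 1.92517)/15 = 1.60130
I_{3,2} = 1.61008 + (1.61008 − 1.62154)/15 = 1.60932
I_{3,3} = 1.60932 + (1.60932 − 1.60130)/63 = 1.60945

1.609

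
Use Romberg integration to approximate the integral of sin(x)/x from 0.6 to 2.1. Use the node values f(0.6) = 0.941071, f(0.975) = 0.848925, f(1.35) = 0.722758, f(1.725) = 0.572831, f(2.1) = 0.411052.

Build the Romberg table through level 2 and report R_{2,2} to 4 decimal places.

1.0606

R_{0,0} (trapezoid, 1 panel, h=1.5000): 1.014092
R_{1,0} (trapezoid, 2 panels, h=0.7500): 1.049115
R_{2,0} (trapezoid, 4 panels, h=0.3750): 1.057716
R_{1,1} = 1.049115 + (1.049115 − 1.014092)/3 = 1.060789
R_{2,1} = 1.057716 + (1.057716 − 1.049115)/3 = 1.060583
R_{2,2} = 1.060583 + (1.060583 − 1.060789)/15 = 1.060569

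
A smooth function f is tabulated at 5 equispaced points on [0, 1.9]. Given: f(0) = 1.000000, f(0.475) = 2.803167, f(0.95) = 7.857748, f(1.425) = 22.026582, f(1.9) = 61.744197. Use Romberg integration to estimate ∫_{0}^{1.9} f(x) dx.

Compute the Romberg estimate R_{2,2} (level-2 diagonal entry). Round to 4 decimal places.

R_{0,0} (trapezoid, 1 panel, h=1.9000): 59.606987
R_{1,0} (trapezoid, 2 panels, h=0.9500): 37.268354
R_{2,0} (trapezoid, 4 panels, h=0.4750): 30.428308
R_{1,1} = 37.268354 + (37.268354 − 59.606987)/3 = 29.822143
R_{2,1} = 30.428308 + (30.428308 − 37.268354)/3 = 28.148293
R_{2,2} = 28.148293 + (28.148293 − 29.822143)/15 = 28.036703

28.0367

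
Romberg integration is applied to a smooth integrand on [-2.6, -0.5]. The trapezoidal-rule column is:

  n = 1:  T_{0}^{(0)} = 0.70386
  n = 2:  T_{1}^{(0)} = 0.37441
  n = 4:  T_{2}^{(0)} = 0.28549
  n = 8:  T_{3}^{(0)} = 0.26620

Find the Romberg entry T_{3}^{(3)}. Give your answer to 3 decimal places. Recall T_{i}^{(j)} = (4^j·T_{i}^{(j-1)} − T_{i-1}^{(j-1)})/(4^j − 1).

0.260

T_{1}^{(1)} = (4·0.37441 − 0.70386) / 3 = 0.26459
T_{2}^{(1)} = (4·0.28549 − 0.37441) / 3 = 0.25585
T_{3}^{(1)} = (4·0.26620 − 0.28549) / 3 = 0.25977
T_{2}^{(2)} = (16·0.25585 − 0.26459) / 15 = 0.25527
T_{3}^{(2)} = 0.25977 + (0.25977 − 0.25585)/15 = 0.26003
T_{3}^{(3)} = (64·0.26003 − 0.25527) / 63 = 0.26011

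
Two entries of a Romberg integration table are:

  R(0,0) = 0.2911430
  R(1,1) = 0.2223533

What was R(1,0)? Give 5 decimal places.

0.23955

From R(1,1) = (4·R(1,0) − R(0,0))/3, solve for R(1,0):
4·R(1,0) = 3·0.2223533 + 0.2911430 = 0.9582029
R(1,0) = 0.2395507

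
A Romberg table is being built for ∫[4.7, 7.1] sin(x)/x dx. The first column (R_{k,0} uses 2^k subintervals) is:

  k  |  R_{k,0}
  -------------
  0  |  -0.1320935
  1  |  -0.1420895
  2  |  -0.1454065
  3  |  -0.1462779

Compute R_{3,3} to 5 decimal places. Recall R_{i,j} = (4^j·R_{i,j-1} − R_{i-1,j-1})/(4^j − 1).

-0.14657

Richardson extrapolation on the trapezoidal column (denominator 4−1=3):
R_{1,1} = -0.1420895 + (-0.1420895 − (-0.1320935))/3 = -0.1454215
R_{2,1} = -0.1454065 + (-0.1454065 − (-0.1420895))/3 = -0.1465122
R_{3,1} = (4·(-0.1462779) − (-0.1454065)) / 3 = -0.1465684
R_{2,2} = -0.1465122 + (-0.1465122 − (-0.1454215))/15 = -0.1465849
R_{3,2} = (16·(-0.1465684) − (-0.1465122)) / 15 = -0.1465721
R_{3,3} = (64·(-0.1465721) − (-0.1465849)) / 63 = -0.1465719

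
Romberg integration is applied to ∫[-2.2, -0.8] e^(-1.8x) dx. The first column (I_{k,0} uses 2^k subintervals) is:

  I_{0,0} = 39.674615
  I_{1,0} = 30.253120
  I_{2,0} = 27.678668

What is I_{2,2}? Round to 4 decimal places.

I_{1,1} = (4·30.253120 − 39.674615) / 3 = 27.112622
I_{2,1} = (4·27.678668 − 30.253120) / 3 = 26.820517
I_{2,2} = (16·26.820517 − 27.112622) / 15 = 26.801043

26.8010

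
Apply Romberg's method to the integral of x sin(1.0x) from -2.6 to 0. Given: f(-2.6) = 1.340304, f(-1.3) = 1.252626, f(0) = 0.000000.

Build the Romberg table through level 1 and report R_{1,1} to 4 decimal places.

R_{0,0} (trapezoid, 1 panel, h=2.6000): 1.742395
R_{1,0} (trapezoid, 2 panels, h=1.3000): 2.499611
R_{1,1} = 2.499611 + (2.499611 − 1.742395)/3 = 2.752016

2.7520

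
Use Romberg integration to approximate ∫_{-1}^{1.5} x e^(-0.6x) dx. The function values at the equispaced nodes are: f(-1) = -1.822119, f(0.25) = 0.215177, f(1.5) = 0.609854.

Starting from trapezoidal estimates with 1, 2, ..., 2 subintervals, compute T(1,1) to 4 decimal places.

T(0,0) (trapezoid, 1 panel, h=2.5000): -1.515331
T(1,0) (trapezoid, 2 panels, h=1.2500): -0.488694
T(1,1) = -0.488694 + (-0.488694 − (-1.515331))/3 = -0.146482

-0.1465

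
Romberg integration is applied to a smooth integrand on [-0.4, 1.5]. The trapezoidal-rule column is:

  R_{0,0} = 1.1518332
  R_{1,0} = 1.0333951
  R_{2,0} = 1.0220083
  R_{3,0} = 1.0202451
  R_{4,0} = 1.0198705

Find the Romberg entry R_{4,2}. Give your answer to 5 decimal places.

1.01975

Richardson extrapolation on the trapezoidal column (denominator 4−1=3):
R_{3,1} = 1.0202451 + (1.0202451 − 1.0220083)/3 = 1.0196574
R_{4,1} = (4·1.0198705 − 1.0202451) / 3 = 1.0197456
R_{4,2} = 1.0197456 + (1.0197456 − 1.0196574)/15 = 1.0197515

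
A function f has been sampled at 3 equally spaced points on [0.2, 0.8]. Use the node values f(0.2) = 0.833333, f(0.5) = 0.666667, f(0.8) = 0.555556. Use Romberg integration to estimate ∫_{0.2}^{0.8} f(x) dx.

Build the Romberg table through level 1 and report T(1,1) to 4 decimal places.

0.4056

T(0,0) (trapezoid, 1 panel, h=0.6000): 0.416667
T(1,0) (trapezoid, 2 panels, h=0.3000): 0.408333
T(1,1) = 0.408333 + (0.408333 − 0.416667)/3 = 0.405555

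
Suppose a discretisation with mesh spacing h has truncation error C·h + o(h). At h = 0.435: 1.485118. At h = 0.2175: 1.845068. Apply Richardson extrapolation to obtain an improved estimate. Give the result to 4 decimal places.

2.2050

The leading error scales as h; refining by a factor of 2 reduces it by 2^1 = 2.
Extrapolated value = (2·A(h/2) − A(h)) / (2 − 1)
= (2·1.845068 − 1.485118) / 1
= 2.205018 / 1 = 2.205018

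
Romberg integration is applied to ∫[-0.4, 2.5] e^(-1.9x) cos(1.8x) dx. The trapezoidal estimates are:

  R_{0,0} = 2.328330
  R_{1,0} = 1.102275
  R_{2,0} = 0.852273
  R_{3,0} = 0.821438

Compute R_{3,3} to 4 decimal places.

0.8146

Richardson extrapolation on the trapezoidal column (denominator 4−1=3):
R_{1,1} = 1.102275 + (1.102275 − 2.328330)/3 = 0.693590
R_{2,1} = 0.852273 + (0.852273 − 1.102275)/3 = 0.768939
R_{3,1} = 0.821438 + (0.821438 − 0.852273)/3 = 0.811160
R_{2,2} = (16·0.768939 − 0.693590) / 15 = 0.773962
R_{3,2} = 0.811160 + (0.811160 − 0.768939)/15 = 0.813975
R_{3,3} = 0.813975 + (0.813975 − 0.773962)/63 = 0.814610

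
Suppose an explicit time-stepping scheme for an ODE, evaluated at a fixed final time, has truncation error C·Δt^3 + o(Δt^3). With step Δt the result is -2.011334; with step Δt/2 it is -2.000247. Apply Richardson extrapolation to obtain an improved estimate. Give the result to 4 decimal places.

Extrapolated value = (8·A(Δt/2) − A(Δt)) / (8 − 1)
= (8·(-2.000247) − (-2.011334)) / 7
= -13.990642 / 7 = -1.998663

-1.9987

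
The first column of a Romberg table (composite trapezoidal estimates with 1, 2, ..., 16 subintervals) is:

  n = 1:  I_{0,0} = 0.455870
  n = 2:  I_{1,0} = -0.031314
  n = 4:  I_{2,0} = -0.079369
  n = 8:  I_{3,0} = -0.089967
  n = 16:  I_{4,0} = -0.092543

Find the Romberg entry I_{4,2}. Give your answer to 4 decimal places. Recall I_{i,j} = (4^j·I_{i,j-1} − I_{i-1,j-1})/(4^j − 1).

-0.0934

I_{3,1} = (4·(-0.089967) − (-0.079369)) / 3 = -0.093500
I_{4,1} = (4·(-0.092543) − (-0.089967)) / 3 = -0.093402
I_{4,2} = -0.093402 + (-0.093402 − (-0.093500))/15 = -0.093395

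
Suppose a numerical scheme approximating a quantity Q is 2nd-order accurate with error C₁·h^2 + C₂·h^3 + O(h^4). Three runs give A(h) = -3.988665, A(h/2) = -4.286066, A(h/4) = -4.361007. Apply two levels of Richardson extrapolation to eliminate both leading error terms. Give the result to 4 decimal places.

-4.3861

First eliminate the h^2 term (factor 2^2 = 4):
  B₁ = (4·(-4.286066) − (-3.988665))/3 = -4.385200
  B₂ = (4·(-4.361007) − (-4.286066))/3 = -4.385987
Then eliminate the h^3 term (factor 2^3 = 8):
  (8·(-4.385987) − (-4.385200))/7 = -4.386099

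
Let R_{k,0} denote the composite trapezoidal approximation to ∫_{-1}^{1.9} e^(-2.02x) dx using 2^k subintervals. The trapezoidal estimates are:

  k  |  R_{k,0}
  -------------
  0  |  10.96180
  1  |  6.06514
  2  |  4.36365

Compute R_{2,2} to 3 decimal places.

3.754

Richardson extrapolation on the trapezoidal column (denominator 4−1=3):
R_{1,1} = 6.06514 + (6.06514 − 10.96180)/3 = 4.43292
R_{2,1} = 4.36365 + (4.36365 − 6.06514)/3 = 3.79649
R_{2,2} = (16·3.79649 − 4.43292) / 15 = 3.75406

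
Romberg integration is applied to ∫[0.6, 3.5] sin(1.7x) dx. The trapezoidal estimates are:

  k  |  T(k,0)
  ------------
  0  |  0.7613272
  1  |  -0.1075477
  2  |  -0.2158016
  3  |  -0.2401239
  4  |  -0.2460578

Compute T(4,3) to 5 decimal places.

-0.24802

Richardson extrapolation on the trapezoidal column (denominator 4−1=3):
T(2,1) = (4·(-0.2158016) − (-0.1075477)) / 3 = -0.2518862
T(3,1) = (4·(-0.2401239) − (-0.2158016)) / 3 = -0.2482313
T(4,1) = -0.2460578 + (-0.2460578 − (-0.2401239))/3 = -0.2480358
T(3,2) = (16·(-0.2482313) − (-0.2518862)) / 15 = -0.2479876
T(4,2) = (16·(-0.2480358) − (-0.2482313)) / 15 = -0.2480228
T(4,3) = (64·(-0.2480228) − (-0.2479876)) / 63 = -0.2480234
(Column j=1 coincides with Simpson's rule on the same nodes.)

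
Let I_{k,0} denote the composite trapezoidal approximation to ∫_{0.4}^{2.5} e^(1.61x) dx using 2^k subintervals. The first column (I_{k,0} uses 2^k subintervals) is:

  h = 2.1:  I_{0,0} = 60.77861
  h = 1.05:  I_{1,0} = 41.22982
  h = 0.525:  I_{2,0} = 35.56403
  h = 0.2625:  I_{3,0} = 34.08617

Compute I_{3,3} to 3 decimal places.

Richardson extrapolation on the trapezoidal column (denominator 4−1=3):
I_{1,1} = (4·41.22982 − 60.77861) / 3 = 34.71356
I_{2,1} = 35.56403 + (35.56403 − 41.22982)/3 = 33.67543
I_{3,1} = (4·34.08617 − 35.56403) / 3 = 33.59355
I_{2,2} = 33.67543 + (33.67543 − 34.71356)/15 = 33.60622
I_{3,2} = 33.59355 + (33.59355 − 33.67543)/15 = 33.58809
I_{3,3} = (64·33.58809 − 33.60622) / 63 = 33.58780

33.588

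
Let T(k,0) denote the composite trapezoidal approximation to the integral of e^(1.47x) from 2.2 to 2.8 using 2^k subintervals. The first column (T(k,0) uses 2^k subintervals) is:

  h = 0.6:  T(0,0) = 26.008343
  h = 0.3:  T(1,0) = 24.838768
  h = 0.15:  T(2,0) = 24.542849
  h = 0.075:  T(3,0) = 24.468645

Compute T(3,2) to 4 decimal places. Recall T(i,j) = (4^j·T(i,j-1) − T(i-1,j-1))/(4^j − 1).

24.4439

Richardson extrapolation on the trapezoidal column (denominator 4−1=3):
T(2,1) = (4·24.542849 − 24.838768) / 3 = 24.444209
T(3,1) = (4·24.468645 − 24.542849) / 3 = 24.443910
T(3,2) = 24.443910 + (24.443910 − 24.444209)/15 = 24.443890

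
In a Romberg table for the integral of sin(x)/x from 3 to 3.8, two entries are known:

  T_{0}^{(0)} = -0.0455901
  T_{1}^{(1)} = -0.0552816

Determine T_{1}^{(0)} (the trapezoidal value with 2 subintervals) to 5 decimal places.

-0.05286

From T_{1}^{(1)} = (4·T_{1}^{(0)} − T_{0}^{(0)})/3, solve for T_{1}^{(0)}:
4·T_{1}^{(0)} = 3·(-0.0552816) + (-0.0455901) = -0.2114349
T_{1}^{(0)} = -0.0528587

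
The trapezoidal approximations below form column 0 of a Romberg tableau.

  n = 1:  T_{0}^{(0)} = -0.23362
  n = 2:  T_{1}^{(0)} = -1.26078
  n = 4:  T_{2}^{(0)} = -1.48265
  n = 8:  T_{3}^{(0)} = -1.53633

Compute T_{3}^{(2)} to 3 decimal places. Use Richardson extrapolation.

Richardson extrapolation on the trapezoidal column (denominator 4−1=3):
T_{2}^{(1)} = -1.48265 + (-1.48265 − (-1.26078))/3 = -1.55661
T_{3}^{(1)} = -1.53633 + (-1.53633 − (-1.48265))/3 = -1.55422
T_{3}^{(2)} = -1.55422 + (-1.55422 − (-1.55661))/15 = -1.55406

-1.554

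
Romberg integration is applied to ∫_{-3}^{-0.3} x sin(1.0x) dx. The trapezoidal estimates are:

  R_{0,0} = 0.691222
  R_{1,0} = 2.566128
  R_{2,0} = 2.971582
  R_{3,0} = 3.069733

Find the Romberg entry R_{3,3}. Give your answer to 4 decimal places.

Richardson extrapolation on the trapezoidal column (denominator 4−1=3):
R_{1,1} = 2.566128 + (2.566128 − 0.691222)/3 = 3.191097
R_{2,1} = 2.971582 + (2.971582 − 2.566128)/3 = 3.106733
R_{3,1} = 3.069733 + (3.069733 − 2.971582)/3 = 3.102450
R_{2,2} = (16·3.106733 − 3.191097) / 15 = 3.101109
R_{3,2} = (16·3.102450 − 3.106733) / 15 = 3.102164
R_{3,3} = (64·3.102164 − 3.101109) / 63 = 3.102181

3.1022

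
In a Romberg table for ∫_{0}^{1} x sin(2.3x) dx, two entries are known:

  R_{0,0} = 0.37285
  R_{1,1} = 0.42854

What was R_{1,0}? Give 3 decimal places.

From R_{1,1} = (4·R_{1,0} − R_{0,0})/3, solve for R_{1,0}:
4·R_{1,0} = 3·0.42854 + 0.37285 = 1.65847
R_{1,0} = 0.41462

0.415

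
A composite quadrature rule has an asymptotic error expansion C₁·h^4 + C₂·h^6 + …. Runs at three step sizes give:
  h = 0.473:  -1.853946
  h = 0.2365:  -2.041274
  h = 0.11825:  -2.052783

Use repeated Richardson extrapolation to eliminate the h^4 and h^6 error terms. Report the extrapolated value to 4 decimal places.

-2.0535

First eliminate the h^4 term (factor 2^4 = 16):
  B₁ = (16·(-2.041274) − (-1.853946))/15 = -2.053763
  B₂ = (16·(-2.052783) − (-2.041274))/15 = -2.053550
Then eliminate the h^6 term (factor 2^6 = 64):
  (64·(-2.053550) − (-2.053763))/63 = -2.053547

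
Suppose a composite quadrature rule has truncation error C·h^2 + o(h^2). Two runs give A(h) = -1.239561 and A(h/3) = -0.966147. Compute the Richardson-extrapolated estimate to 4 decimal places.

Extrapolated value = (9·A(h/3) − A(h)) / (9 − 1)
= (9·(-0.966147) − (-1.239561)) / 8
= -7.455762 / 8 = -0.931970

-0.9320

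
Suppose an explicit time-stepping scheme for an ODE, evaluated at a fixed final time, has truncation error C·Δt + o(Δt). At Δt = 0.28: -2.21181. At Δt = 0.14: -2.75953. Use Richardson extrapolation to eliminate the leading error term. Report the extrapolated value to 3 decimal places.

-3.307

Extrapolated value = (2·A(Δt/2) − A(Δt)) / (2 − 1)
= (2·(-2.75953) − (-2.21181)) / 1
= -3.30725 / 1 = -3.30725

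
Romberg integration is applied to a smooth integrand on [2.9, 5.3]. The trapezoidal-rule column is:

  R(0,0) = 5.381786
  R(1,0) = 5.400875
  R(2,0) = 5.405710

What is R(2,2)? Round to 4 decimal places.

5.4073

R(1,1) = 5.400875 + (5.400875 − 5.381786)/3 = 5.407238
R(2,1) = 5.405710 + (5.405710 − 5.400875)/3 = 5.407322
R(2,2) = 5.407322 + (5.407322 − 5.407238)/15 = 5.407328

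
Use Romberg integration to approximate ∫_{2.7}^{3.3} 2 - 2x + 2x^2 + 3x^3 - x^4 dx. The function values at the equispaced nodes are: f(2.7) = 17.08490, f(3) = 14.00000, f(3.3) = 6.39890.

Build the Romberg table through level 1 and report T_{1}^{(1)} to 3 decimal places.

T_{0}^{(0)} (trapezoid, 1 panel, h=0.6000): 7.04514
T_{1}^{(0)} (trapezoid, 2 panels, h=0.3000): 7.72257
T_{1}^{(1)} = 7.72257 + (7.72257 − 7.04514)/3 = 7.94838

7.948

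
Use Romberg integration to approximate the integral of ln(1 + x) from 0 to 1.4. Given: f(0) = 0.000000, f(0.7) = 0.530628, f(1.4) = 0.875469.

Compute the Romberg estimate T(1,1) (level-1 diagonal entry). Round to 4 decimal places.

T(0,0) (trapezoid, 1 panel, h=1.4000): 0.612828
T(1,0) (trapezoid, 2 panels, h=0.7000): 0.677854
T(1,1) = 0.677854 + (0.677854 − 0.612828)/3 = 0.699529

0.6995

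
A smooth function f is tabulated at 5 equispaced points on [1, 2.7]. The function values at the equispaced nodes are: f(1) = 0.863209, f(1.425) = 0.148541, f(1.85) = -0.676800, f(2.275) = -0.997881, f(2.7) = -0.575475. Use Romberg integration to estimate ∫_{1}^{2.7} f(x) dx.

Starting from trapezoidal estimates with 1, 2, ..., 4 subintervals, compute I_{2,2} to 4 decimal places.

I_{0,0} (trapezoid, 1 panel, h=1.7000): 0.244574
I_{1,0} (trapezoid, 2 panels, h=0.8500): -0.452993
I_{2,0} (trapezoid, 4 panels, h=0.4250): -0.587466
I_{1,1} = -0.452993 + (-0.452993 − 0.244574)/3 = -0.685515
I_{2,1} = -0.587466 + (-0.587466 − (-0.452993))/3 = -0.632290
I_{2,2} = -0.632290 + (-0.632290 − (-0.685515))/15 = -0.628742

-0.6287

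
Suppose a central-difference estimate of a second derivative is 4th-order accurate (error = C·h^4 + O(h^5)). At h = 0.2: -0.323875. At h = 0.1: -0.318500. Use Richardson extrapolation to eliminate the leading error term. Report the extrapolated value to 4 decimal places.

The leading error scales as h^4; refining by a factor of 2 reduces it by 2^4 = 16.
Extrapolated value = (16·A(h/2) − A(h)) / (16 − 1)
= (16·(-0.318500) − (-0.323875)) / 15
= -4.772125 / 15 = -0.318142

-0.3181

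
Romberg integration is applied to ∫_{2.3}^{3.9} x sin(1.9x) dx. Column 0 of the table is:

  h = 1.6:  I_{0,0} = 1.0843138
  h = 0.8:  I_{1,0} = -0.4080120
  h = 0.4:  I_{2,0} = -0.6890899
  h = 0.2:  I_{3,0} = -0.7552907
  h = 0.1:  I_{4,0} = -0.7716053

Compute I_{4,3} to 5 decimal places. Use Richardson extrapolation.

-0.77702

I_{2,1} = -0.6890899 + (-0.6890899 − (-0.4080120))/3 = -0.7827825
I_{3,1} = (4·(-0.7552907) − (-0.6890899)) / 3 = -0.7773576
I_{4,1} = (4·(-0.7716053) − (-0.7552907)) / 3 = -0.7770435
I_{3,2} = (16·(-0.7773576) − (-0.7827825)) / 15 = -0.7769959
I_{4,2} = (16·(-0.7770435) − (-0.7773576)) / 15 = -0.7770226
I_{4,3} = (64·(-0.7770226) − (-0.7769959)) / 63 = -0.7770230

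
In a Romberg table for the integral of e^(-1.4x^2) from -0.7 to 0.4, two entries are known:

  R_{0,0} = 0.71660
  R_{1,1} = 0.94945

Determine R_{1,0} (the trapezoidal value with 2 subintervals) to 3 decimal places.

0.891

From R_{1,1} = (4·R_{1,0} − R_{0,0})/3, solve for R_{1,0}:
4·R_{1,0} = 3·0.94945 + 0.71660 = 3.56495
R_{1,0} = 0.89124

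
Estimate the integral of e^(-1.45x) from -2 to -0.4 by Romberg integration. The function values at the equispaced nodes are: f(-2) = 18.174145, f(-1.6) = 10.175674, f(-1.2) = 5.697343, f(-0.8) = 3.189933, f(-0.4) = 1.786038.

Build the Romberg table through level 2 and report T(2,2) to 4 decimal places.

11.3029

T(0,0) (trapezoid, 1 panel, h=1.6000): 15.968146
T(1,0) (trapezoid, 2 panels, h=0.8000): 12.541948
T(2,0) (trapezoid, 4 panels, h=0.4000): 11.617217
T(1,1) = 12.541948 + (12.541948 − 15.968146)/3 = 11.399882
T(2,1) = 11.617217 + (11.617217 − 12.541948)/3 = 11.308973
T(2,2) = 11.308973 + (11.308973 − 11.399882)/15 = 11.302912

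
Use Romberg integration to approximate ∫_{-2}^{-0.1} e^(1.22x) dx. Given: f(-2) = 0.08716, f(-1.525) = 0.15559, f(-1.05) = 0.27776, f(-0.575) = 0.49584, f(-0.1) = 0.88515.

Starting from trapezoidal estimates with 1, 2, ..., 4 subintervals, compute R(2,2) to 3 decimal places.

0.654

R(0,0) (trapezoid, 1 panel, h=1.9000): 0.92369
R(1,0) (trapezoid, 2 panels, h=0.9500): 0.72572
R(2,0) (trapezoid, 4 panels, h=0.4750): 0.67229
R(1,1) = 0.72572 + (0.72572 − 0.92369)/3 = 0.65973
R(2,1) = 0.67229 + (0.67229 − 0.72572)/3 = 0.65448
R(2,2) = 0.65448 + (0.65448 − 0.65973)/15 = 0.65413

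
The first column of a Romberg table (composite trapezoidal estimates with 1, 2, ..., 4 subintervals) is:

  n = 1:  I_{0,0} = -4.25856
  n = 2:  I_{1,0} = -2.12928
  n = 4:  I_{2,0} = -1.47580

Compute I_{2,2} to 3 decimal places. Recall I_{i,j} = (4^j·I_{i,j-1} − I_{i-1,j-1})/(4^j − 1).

-1.247

Richardson extrapolation on the trapezoidal column (denominator 4−1=3):
I_{1,1} = (4·(-2.12928) − (-4.25856)) / 3 = -1.41952
I_{2,1} = (4·(-1.47580) − (-2.12928)) / 3 = -1.25797
I_{2,2} = -1.25797 + (-1.25797 − (-1.41952))/15 = -1.24720
(Column j=1 coincides with Simpson's rule on the same nodes.)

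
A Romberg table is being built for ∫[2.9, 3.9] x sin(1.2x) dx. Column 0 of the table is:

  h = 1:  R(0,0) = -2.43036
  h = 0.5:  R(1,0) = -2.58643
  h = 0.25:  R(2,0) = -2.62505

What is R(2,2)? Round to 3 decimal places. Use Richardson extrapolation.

Richardson extrapolation on the trapezoidal column (denominator 4−1=3):
R(1,1) = -2.58643 + (-2.58643 − (-2.43036))/3 = -2.63845
R(2,1) = -2.62505 + (-2.62505 − (-2.58643))/3 = -2.63792
R(2,2) = -2.63792 + (-2.63792 − (-2.63845))/15 = -2.63788
(Column j=1 coincides with Simpson's rule on the same nodes.)

-2.638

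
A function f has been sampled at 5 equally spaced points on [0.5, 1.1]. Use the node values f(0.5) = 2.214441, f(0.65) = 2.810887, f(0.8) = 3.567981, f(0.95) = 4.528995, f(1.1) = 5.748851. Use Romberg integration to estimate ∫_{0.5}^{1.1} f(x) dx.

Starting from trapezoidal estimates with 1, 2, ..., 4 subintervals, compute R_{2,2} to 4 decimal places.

2.2229

R_{0,0} (trapezoid, 1 panel, h=0.6000): 2.388988
R_{1,0} (trapezoid, 2 panels, h=0.3000): 2.264888
R_{2,0} (trapezoid, 4 panels, h=0.1500): 2.233426
R_{1,1} = 2.264888 + (2.264888 − 2.388988)/3 = 2.223521
R_{2,1} = 2.233426 + (2.233426 − 2.264888)/3 = 2.222939
R_{2,2} = 2.222939 + (2.222939 − 2.223521)/15 = 2.222900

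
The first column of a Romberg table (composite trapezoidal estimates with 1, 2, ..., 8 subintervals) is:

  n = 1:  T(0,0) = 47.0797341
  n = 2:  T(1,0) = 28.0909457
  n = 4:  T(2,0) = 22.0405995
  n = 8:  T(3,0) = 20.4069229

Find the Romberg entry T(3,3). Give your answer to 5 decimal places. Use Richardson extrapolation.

Richardson extrapolation on the trapezoidal column (denominator 4−1=3):
T(1,1) = (4·28.0909457 − 47.0797341) / 3 = 21.7613496
T(2,1) = (4·22.0405995 − 28.0909457) / 3 = 20.0238174
T(3,1) = (4·20.4069229 − 22.0405995) / 3 = 19.8623640
T(2,2) = (16·20.0238174 − 21.7613496) / 15 = 19.9079819
T(3,2) = 19.8623640 + (19.8623640 − 20.0238174)/15 = 19.8516004
T(3,3) = 19.8516004 + (19.8516004 − 19.9079819)/63 = 19.8507055

19.85071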